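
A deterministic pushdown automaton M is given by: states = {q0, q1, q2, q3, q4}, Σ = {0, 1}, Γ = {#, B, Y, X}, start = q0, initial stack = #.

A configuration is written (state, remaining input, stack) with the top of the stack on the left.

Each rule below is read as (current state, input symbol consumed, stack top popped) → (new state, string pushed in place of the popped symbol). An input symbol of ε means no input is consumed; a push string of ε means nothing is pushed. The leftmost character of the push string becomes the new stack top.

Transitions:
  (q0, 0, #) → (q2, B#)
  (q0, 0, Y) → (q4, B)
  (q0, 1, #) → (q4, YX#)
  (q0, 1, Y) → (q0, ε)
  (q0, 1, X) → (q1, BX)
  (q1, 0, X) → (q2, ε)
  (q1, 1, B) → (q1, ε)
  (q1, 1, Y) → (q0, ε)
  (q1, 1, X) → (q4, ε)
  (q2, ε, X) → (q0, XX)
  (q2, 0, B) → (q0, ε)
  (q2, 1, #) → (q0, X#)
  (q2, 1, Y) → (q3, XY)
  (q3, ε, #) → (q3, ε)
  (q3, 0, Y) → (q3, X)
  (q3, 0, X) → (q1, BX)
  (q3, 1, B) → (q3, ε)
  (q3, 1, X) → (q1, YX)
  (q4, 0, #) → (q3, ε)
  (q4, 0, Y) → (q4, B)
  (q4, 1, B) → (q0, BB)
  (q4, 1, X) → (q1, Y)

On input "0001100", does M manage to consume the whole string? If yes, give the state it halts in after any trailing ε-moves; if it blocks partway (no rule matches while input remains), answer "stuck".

stuck

(q0, 0001100, #)
  read 0, top #: go to q2, push B# → (q2, 001100, B#)
  read 0, top B: go to q0, push ε → (q0, 01100, #)
  read 0, top #: go to q2, push B# → (q2, 1100, B#)
No transition for (q2, 1, top B); M blocks with input 1100 remaining.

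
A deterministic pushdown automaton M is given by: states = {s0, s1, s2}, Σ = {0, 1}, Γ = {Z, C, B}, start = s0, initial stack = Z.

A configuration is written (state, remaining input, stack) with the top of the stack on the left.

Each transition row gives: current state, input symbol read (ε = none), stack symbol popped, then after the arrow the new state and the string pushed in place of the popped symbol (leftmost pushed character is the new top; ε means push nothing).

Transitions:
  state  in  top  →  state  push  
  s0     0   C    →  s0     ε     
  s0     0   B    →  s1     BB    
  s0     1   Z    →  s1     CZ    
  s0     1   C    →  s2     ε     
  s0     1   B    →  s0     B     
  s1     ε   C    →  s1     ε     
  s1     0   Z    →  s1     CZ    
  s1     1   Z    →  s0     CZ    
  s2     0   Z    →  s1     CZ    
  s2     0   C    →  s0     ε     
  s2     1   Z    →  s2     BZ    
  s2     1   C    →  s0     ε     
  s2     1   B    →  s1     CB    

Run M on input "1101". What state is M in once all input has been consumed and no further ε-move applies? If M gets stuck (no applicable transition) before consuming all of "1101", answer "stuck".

s1

(s0, 1101, Z)
  read 1, top Z: go to s1, push CZ → (s1, 101, CZ)
  ε-move, top C: go to s1, push ε → (s1, 101, Z)
  read 1, top Z: go to s0, push CZ → (s0, 01, CZ)
  read 0, top C: go to s0, push ε → (s0, 1, Z)
  read 1, top Z: go to s1, push CZ → (s1, ε, CZ)
  ε-move, top C: go to s1, push ε → (s1, ε, Z)
All input consumed; M is in state s1.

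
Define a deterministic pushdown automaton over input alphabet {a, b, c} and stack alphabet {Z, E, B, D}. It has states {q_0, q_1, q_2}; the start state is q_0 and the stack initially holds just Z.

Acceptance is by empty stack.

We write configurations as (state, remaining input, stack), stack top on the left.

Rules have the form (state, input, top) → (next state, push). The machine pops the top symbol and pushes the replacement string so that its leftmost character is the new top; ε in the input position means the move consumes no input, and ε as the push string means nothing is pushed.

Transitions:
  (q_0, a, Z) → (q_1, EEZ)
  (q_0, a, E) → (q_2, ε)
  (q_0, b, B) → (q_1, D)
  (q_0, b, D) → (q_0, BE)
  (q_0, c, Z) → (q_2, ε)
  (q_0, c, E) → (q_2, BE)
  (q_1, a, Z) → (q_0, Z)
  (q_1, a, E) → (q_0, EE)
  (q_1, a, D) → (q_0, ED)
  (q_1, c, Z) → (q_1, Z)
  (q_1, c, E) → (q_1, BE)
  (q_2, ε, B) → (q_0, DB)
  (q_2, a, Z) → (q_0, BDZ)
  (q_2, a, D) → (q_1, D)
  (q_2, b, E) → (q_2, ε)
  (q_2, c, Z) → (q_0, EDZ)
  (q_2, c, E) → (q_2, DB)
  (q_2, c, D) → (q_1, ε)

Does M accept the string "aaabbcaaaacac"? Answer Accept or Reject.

(q_0, aaabbcaaaacac, Z)
  read a, top Z: go to q_1, push EEZ → (q_1, aabbcaaaacac, EEZ)
  read a, top E: go to q_0, push EE → (q_0, abbcaaaacac, EEEZ)
  read a, top E: go to q_2, push ε → (q_2, bbcaaaacac, EEZ)
  read b, top E: go to q_2, push ε → (q_2, bcaaaacac, EZ)
  read b, top E: go to q_2, push ε → (q_2, caaaacac, Z)
  read c, top Z: go to q_0, push EDZ → (q_0, aaaacac, EDZ)
  read a, top E: go to q_2, push ε → (q_2, aaacac, DZ)
  read a, top D: go to q_1, push D → (q_1, aacac, DZ)
  read a, top D: go to q_0, push ED → (q_0, acac, EDZ)
  read a, top E: go to q_2, push ε → (q_2, cac, DZ)
  read c, top D: go to q_1, push ε → (q_1, ac, Z)
  read a, top Z: go to q_0, push Z → (q_0, c, Z)
  read c, top Z: go to q_2, push ε → (q_2, ε, ε)
All input consumed and the stack is empty.

Accept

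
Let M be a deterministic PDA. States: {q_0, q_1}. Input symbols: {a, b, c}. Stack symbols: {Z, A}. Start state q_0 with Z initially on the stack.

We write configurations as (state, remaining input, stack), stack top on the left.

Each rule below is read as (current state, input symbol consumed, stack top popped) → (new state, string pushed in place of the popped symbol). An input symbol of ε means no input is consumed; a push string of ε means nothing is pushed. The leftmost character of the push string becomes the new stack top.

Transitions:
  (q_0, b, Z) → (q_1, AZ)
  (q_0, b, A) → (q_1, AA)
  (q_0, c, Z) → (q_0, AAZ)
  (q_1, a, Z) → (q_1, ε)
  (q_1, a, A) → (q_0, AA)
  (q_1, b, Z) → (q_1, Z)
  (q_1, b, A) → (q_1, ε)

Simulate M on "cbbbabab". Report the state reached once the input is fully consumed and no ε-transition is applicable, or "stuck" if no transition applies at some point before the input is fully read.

q_1

(q_0, cbbbabab, Z)
  read c, top Z: go to q_0, push AAZ → (q_0, bbbabab, AAZ)
  read b, top A: go to q_1, push AA → (q_1, bbabab, AAAZ)
  read b, top A: go to q_1, push ε → (q_1, babab, AAZ)
  read b, top A: go to q_1, push ε → (q_1, abab, AZ)
  read a, top A: go to q_0, push AA → (q_0, bab, AAZ)
  read b, top A: go to q_1, push AA → (q_1, ab, AAAZ)
  read a, top A: go to q_0, push AA → (q_0, b, AAAAZ)
  read b, top A: go to q_1, push AA → (q_1, ε, AAAAAZ)
All input consumed; M is in state q_1.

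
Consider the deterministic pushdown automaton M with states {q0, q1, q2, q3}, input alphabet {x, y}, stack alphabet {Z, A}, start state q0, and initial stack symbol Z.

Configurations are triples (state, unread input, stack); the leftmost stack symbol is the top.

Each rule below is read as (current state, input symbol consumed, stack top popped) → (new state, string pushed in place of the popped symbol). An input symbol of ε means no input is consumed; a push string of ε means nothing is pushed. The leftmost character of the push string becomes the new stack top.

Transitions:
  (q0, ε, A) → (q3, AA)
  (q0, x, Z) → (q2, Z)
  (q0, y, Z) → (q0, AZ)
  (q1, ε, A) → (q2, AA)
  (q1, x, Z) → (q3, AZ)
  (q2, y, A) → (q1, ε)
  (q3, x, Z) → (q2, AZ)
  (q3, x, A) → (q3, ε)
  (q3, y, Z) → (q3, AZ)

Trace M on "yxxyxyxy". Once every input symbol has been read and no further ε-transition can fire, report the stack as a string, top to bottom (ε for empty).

AZ

(q0, yxxyxyxy, Z) ⊢ (q0, xxyxyxy, AZ) ⊢ (q3, xxyxyxy, AAZ) ⊢ (q3, xyxyxy, AZ) ⊢ (q3, yxyxy, Z) ⊢ (q3, xyxy, AZ) ⊢ (q3, yxy, Z) ⊢ (q3, xy, AZ) ⊢ (q3, y, Z) ⊢ (q3, ε, AZ)
All input consumed in state q3 with stack AZ.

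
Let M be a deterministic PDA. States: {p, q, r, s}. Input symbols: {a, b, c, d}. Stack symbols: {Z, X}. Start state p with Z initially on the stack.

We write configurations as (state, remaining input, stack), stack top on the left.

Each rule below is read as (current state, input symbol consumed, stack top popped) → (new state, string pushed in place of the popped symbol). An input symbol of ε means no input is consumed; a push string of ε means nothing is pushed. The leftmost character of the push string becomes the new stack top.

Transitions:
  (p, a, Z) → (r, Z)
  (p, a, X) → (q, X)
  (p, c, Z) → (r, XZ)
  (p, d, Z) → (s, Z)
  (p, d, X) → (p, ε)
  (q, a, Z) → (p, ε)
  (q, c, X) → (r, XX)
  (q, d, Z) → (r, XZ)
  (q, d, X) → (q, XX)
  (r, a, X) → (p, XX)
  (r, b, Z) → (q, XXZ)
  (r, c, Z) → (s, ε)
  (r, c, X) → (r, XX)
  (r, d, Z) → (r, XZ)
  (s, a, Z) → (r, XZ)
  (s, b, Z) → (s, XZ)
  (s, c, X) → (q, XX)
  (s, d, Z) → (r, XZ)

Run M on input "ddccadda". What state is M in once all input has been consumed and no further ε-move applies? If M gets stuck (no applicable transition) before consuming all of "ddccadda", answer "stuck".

(p, ddccadda, Z)
  read d, top Z: go to s, push Z → (s, dccadda, Z)
  read d, top Z: go to r, push XZ → (r, ccadda, XZ)
  read c, top X: go to r, push XX → (r, cadda, XXZ)
  read c, top X: go to r, push XX → (r, adda, XXXZ)
  read a, top X: go to p, push XX → (p, dda, XXXXZ)
  read d, top X: go to p, push ε → (p, da, XXXZ)
  read d, top X: go to p, push ε → (p, a, XXZ)
  read a, top X: go to q, push X → (q, ε, XXZ)
All input consumed; M is in state q.

q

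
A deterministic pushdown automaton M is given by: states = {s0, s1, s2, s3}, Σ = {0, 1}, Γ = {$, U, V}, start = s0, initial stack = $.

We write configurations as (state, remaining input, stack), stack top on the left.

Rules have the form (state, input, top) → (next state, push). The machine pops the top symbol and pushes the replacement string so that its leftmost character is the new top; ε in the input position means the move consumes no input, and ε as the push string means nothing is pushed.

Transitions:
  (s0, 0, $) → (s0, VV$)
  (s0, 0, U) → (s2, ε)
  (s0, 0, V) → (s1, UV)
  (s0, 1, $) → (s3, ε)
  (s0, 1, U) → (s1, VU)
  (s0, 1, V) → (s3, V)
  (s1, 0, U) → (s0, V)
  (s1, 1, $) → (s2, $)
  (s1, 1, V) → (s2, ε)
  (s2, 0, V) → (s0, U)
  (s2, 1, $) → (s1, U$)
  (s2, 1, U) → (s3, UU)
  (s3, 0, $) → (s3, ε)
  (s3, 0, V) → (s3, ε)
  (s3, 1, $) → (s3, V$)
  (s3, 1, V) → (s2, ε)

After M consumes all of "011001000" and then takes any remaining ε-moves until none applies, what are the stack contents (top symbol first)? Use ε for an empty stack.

(s0, 011001000, $) ⊢ (s0, 11001000, VV$) ⊢ (s3, 1001000, VV$) ⊢ (s2, 001000, V$) ⊢ (s0, 01000, U$) ⊢ (s2, 1000, $) ⊢ (s1, 000, U$) ⊢ (s0, 00, V$) ⊢ (s1, 0, UV$) ⊢ (s0, ε, VV$)
All input consumed in state s0 with stack VV$.

VV$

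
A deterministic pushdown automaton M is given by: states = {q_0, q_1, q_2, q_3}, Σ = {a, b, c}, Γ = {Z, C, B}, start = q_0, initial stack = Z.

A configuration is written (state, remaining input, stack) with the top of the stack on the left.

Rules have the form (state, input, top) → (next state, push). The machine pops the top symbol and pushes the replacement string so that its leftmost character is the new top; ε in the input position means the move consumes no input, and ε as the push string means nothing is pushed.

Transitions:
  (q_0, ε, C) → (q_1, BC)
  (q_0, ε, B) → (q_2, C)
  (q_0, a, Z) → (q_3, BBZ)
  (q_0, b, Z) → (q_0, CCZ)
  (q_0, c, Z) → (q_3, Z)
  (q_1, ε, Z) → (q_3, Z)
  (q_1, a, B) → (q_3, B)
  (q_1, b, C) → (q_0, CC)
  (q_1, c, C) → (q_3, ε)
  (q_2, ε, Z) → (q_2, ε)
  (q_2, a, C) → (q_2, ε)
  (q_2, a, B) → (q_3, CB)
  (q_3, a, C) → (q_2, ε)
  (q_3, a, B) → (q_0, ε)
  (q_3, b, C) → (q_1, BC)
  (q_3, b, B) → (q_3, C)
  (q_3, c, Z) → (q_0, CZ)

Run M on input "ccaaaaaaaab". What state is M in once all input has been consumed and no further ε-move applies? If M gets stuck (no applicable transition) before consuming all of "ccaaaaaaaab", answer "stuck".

stuck

(q_0, ccaaaaaaaab, Z)
  read c, top Z: go to q_3, push Z → (q_3, caaaaaaaab, Z)
  read c, top Z: go to q_0, push CZ → (q_0, aaaaaaaab, CZ)
  ε-move, top C: go to q_1, push BC → (q_1, aaaaaaaab, BCZ)
  read a, top B: go to q_3, push B → (q_3, aaaaaaab, BCZ)
  read a, top B: go to q_0, push ε → (q_0, aaaaaab, CZ)
  ε-move, top C: go to q_1, push BC → (q_1, aaaaaab, BCZ)
  read a, top B: go to q_3, push B → (q_3, aaaaab, BCZ)
  read a, top B: go to q_0, push ε → (q_0, aaaab, CZ)
  ε-move, top C: go to q_1, push BC → (q_1, aaaab, BCZ)
  read a, top B: go to q_3, push B → (q_3, aaab, BCZ)
  read a, top B: go to q_0, push ε → (q_0, aab, CZ)
  ε-move, top C: go to q_1, push BC → (q_1, aab, BCZ)
  read a, top B: go to q_3, push B → (q_3, ab, BCZ)
  read a, top B: go to q_0, push ε → (q_0, b, CZ)
  ε-move, top C: go to q_1, push BC → (q_1, b, BCZ)
No transition for (q_1, b, top B); M blocks with input b remaining.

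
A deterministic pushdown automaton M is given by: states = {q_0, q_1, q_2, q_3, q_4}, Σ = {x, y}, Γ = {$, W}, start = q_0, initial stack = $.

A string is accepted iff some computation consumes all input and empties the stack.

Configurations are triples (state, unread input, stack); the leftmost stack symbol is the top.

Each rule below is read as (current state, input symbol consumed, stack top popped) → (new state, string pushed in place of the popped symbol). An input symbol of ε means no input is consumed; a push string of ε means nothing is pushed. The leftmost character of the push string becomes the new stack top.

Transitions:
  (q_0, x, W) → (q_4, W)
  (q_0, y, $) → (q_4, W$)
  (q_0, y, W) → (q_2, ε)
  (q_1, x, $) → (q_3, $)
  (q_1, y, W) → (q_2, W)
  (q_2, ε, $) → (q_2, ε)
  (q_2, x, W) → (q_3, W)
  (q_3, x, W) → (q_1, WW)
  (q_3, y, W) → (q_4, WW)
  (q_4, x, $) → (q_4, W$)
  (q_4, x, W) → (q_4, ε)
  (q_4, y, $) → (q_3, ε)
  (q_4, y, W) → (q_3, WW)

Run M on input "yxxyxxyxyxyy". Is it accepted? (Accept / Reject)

(q_0, yxxyxxyxyxyy, $)
  read y, top $: go to q_4, push W$ → (q_4, xxyxxyxyxyy, W$)
  read x, top W: go to q_4, push ε → (q_4, xyxxyxyxyy, $)
  read x, top $: go to q_4, push W$ → (q_4, yxxyxyxyy, W$)
  read y, top W: go to q_3, push WW → (q_3, xxyxyxyy, WW$)
  read x, top W: go to q_1, push WW → (q_1, xyxyxyy, WWW$)
No transition applies at (q_1, xyxyxyy, WWW$); input not fully consumed.

Reject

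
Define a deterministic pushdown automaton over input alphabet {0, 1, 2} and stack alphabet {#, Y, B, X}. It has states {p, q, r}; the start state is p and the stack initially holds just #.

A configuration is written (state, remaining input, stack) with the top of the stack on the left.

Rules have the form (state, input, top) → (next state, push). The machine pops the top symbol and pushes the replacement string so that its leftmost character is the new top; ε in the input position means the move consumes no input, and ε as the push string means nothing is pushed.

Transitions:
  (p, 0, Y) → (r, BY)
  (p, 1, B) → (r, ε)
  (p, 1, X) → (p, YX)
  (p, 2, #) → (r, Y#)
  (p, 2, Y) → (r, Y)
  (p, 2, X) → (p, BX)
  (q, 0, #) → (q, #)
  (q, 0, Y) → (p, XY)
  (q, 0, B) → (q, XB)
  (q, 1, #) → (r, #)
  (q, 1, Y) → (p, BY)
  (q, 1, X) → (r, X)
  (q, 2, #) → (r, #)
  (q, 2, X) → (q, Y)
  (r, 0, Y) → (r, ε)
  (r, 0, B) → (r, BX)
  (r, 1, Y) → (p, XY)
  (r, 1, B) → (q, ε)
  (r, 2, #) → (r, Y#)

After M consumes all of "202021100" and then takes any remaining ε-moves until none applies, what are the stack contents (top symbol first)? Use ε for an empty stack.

(p, 202021100, #)
  read 2, top #: go to r, push Y# → (r, 02021100, Y#)
  read 0, top Y: go to r, push ε → (r, 2021100, #)
  read 2, top #: go to r, push Y# → (r, 021100, Y#)
  read 0, top Y: go to r, push ε → (r, 21100, #)
  read 2, top #: go to r, push Y# → (r, 1100, Y#)
  read 1, top Y: go to p, push XY → (p, 100, XY#)
  read 1, top X: go to p, push YX → (p, 00, YXY#)
  read 0, top Y: go to r, push BY → (r, 0, BYXY#)
  read 0, top B: go to r, push BX → (r, ε, BXYXY#)
All input consumed in state r with stack BXYXY#.

BXYXY#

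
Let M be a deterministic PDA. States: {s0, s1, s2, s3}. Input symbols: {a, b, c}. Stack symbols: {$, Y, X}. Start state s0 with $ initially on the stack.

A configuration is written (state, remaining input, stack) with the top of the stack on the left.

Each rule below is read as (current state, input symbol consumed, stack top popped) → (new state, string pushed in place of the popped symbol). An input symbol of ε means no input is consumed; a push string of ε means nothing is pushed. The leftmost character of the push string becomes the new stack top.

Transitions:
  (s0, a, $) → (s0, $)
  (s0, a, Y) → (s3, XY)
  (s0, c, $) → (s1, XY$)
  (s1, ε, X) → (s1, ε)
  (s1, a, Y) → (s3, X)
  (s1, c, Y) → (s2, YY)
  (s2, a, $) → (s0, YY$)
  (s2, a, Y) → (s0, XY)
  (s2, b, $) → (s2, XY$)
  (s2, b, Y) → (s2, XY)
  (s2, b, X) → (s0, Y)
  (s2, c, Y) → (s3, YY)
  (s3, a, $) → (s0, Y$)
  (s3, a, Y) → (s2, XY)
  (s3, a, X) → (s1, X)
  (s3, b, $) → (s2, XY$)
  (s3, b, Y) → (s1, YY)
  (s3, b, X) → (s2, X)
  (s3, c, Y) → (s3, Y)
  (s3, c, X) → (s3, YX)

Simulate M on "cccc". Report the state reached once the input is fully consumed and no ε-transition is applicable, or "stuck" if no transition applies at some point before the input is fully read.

(s0, cccc, $)
  read c, top $: go to s1, push XY$ → (s1, ccc, XY$)
  ε-move, top X: go to s1, push ε → (s1, ccc, Y$)
  read c, top Y: go to s2, push YY → (s2, cc, YY$)
  read c, top Y: go to s3, push YY → (s3, c, YYY$)
  read c, top Y: go to s3, push Y → (s3, ε, YYY$)
All input consumed; M is in state s3.

s3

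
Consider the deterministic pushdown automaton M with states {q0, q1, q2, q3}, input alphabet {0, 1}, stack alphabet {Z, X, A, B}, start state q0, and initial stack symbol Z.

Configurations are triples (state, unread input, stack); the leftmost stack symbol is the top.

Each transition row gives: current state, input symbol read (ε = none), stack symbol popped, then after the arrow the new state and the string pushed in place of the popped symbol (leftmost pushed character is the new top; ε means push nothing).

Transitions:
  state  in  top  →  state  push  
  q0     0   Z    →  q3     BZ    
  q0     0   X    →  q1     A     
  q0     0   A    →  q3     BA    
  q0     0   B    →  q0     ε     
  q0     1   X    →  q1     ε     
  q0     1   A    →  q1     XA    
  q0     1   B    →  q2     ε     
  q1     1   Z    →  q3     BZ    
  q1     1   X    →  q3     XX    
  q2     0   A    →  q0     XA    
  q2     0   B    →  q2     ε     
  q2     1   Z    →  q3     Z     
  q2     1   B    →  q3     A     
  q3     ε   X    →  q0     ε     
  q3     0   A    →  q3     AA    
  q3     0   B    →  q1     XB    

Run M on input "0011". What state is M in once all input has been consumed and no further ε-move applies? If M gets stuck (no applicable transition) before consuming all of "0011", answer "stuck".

q1

(q0, 0011, Z)
  read 0, top Z: go to q3, push BZ → (q3, 011, BZ)
  read 0, top B: go to q1, push XB → (q1, 11, XBZ)
  read 1, top X: go to q3, push XX → (q3, 1, XXBZ)
  ε-move, top X: go to q0, push ε → (q0, 1, XBZ)
  read 1, top X: go to q1, push ε → (q1, ε, BZ)
All input consumed; M is in state q1.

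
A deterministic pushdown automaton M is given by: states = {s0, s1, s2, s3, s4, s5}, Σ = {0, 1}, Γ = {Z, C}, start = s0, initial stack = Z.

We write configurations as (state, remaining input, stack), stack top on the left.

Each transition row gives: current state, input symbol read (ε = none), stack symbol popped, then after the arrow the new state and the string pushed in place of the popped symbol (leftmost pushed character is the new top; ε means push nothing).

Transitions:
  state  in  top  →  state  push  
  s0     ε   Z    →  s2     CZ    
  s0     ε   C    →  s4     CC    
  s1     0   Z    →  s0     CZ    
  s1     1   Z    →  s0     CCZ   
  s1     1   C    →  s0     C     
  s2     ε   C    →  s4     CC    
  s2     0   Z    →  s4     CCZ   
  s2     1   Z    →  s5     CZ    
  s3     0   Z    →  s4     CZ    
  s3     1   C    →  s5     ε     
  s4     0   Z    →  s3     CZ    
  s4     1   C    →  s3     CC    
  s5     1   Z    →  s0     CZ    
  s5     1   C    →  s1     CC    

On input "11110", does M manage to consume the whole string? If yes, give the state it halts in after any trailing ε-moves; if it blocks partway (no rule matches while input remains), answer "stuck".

stuck

(s0, 11110, Z)
  ε-move, top Z: go to s2, push CZ → (s2, 11110, CZ)
  ε-move, top C: go to s4, push CC → (s4, 11110, CCZ)
  read 1, top C: go to s3, push CC → (s3, 1110, CCCZ)
  read 1, top C: go to s5, push ε → (s5, 110, CCZ)
  read 1, top C: go to s1, push CC → (s1, 10, CCCZ)
  read 1, top C: go to s0, push C → (s0, 0, CCCZ)
  ε-move, top C: go to s4, push CC → (s4, 0, CCCCZ)
No transition for (s4, 0, top C); M blocks with input 0 remaining.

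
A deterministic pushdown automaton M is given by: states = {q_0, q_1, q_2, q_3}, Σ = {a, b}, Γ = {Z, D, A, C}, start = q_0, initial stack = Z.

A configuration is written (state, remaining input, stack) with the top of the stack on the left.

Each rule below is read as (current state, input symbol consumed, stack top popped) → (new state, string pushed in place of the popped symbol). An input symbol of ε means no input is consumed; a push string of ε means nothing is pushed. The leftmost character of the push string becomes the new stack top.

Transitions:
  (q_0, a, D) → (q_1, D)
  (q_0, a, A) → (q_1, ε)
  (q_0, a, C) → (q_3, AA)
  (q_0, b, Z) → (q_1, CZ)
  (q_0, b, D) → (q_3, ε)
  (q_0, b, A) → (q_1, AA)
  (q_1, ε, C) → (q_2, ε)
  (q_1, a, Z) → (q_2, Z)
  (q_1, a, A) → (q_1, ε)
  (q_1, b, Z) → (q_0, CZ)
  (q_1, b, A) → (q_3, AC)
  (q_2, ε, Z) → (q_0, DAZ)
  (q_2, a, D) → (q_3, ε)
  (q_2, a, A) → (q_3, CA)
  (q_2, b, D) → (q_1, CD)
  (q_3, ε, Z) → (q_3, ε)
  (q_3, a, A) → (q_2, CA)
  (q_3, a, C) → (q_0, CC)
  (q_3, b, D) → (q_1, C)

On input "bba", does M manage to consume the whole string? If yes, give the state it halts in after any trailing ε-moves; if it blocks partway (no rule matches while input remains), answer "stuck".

(q_0, bba, Z) ⊢ (q_1, ba, CZ) ⊢ (q_2, ba, Z) ⊢ (q_0, ba, DAZ) ⊢ (q_3, a, AZ) ⊢ (q_2, ε, CAZ)
All input consumed; M is in state q_2.

q_2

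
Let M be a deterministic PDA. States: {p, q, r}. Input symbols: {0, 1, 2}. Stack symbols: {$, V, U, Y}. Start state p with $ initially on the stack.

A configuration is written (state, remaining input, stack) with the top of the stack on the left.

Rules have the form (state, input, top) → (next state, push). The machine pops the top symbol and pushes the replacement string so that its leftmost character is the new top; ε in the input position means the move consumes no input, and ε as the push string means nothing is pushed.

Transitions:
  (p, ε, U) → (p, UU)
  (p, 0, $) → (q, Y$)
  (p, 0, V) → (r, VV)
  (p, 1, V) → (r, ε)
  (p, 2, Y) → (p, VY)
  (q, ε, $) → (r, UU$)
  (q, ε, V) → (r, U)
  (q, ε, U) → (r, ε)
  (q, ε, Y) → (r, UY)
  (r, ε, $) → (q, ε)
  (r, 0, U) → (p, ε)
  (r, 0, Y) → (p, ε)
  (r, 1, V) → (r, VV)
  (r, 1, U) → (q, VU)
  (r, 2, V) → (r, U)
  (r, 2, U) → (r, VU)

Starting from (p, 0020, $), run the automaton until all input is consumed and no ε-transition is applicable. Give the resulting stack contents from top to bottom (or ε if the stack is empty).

(p, 0020, $)
  read 0, top $: go to q, push Y$ → (q, 020, Y$)
  ε-move, top Y: go to r, push UY → (r, 020, UY$)
  read 0, top U: go to p, push ε → (p, 20, Y$)
  read 2, top Y: go to p, push VY → (p, 0, VY$)
  read 0, top V: go to r, push VV → (r, ε, VVY$)
All input consumed in state r with stack VVY$.

VVY$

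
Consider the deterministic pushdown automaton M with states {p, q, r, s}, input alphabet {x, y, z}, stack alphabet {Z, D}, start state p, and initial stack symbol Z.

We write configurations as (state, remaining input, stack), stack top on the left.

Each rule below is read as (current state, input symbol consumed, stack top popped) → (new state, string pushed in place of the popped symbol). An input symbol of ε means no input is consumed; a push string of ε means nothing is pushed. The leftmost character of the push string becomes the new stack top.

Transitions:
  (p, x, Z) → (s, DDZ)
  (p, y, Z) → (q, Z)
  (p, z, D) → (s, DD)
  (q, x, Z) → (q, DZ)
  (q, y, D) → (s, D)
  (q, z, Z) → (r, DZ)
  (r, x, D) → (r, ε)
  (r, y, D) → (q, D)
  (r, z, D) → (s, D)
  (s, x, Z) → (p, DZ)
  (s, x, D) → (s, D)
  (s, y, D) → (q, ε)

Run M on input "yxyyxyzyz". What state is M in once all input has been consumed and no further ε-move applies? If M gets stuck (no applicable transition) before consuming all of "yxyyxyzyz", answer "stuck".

stuck

(p, yxyyxyzyz, Z) ⊢ (q, xyyxyzyz, Z) ⊢ (q, yyxyzyz, DZ) ⊢ (s, yxyzyz, DZ) ⊢ (q, xyzyz, Z) ⊢ (q, yzyz, DZ) ⊢ (s, zyz, DZ)
No transition for (s, z, top D); M blocks with input zyz remaining.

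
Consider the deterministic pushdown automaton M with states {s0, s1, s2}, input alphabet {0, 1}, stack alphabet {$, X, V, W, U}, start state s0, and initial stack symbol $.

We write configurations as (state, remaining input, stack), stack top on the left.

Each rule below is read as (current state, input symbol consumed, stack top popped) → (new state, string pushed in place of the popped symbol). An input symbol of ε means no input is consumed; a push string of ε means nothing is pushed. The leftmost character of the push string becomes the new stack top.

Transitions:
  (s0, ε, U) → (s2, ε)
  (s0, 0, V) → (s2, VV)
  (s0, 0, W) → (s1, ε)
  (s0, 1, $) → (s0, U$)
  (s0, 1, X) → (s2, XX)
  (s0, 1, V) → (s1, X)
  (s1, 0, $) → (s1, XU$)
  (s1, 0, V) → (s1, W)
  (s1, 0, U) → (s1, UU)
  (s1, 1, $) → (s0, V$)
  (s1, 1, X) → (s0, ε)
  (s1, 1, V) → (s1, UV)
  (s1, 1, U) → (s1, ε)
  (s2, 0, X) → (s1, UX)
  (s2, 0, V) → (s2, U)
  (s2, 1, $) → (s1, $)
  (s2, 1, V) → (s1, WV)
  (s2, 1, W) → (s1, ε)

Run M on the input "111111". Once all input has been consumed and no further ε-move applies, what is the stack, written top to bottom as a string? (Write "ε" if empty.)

$

(s0, 111111, $) ⊢ (s0, 11111, U$) ⊢ (s2, 11111, $) ⊢ (s1, 1111, $) ⊢ (s0, 111, V$) ⊢ (s1, 11, X$) ⊢ (s0, 1, $) ⊢ (s0, ε, U$) ⊢ (s2, ε, $)
All input consumed in state s2 with stack $.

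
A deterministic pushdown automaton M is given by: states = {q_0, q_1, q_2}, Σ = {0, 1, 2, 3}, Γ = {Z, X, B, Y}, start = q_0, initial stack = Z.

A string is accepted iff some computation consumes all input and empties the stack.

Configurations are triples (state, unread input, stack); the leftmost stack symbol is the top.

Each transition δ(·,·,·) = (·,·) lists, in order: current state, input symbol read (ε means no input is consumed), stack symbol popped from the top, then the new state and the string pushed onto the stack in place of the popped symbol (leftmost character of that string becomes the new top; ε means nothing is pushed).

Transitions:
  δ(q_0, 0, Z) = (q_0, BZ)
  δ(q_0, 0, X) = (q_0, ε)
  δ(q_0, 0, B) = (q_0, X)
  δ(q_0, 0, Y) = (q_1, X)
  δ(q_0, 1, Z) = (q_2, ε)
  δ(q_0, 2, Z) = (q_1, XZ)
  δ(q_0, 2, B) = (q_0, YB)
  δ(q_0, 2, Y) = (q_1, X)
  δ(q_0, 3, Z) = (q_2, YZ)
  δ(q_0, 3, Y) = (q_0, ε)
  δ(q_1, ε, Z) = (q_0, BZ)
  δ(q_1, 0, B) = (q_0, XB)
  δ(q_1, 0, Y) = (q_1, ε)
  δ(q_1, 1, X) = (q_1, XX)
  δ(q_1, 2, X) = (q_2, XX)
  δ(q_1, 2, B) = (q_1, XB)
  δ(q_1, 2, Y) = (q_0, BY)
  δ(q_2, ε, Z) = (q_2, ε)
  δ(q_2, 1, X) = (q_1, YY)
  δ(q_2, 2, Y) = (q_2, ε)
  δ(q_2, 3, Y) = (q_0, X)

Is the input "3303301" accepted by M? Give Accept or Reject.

(q_0, 3303301, Z)
  read 3, top Z: go to q_2, push YZ → (q_2, 303301, YZ)
  read 3, top Y: go to q_0, push X → (q_0, 03301, XZ)
  read 0, top X: go to q_0, push ε → (q_0, 3301, Z)
  read 3, top Z: go to q_2, push YZ → (q_2, 301, YZ)
  read 3, top Y: go to q_0, push X → (q_0, 01, XZ)
  read 0, top X: go to q_0, push ε → (q_0, 1, Z)
  read 1, top Z: go to q_2, push ε → (q_2, ε, ε)
All input consumed and the stack is empty.

Accept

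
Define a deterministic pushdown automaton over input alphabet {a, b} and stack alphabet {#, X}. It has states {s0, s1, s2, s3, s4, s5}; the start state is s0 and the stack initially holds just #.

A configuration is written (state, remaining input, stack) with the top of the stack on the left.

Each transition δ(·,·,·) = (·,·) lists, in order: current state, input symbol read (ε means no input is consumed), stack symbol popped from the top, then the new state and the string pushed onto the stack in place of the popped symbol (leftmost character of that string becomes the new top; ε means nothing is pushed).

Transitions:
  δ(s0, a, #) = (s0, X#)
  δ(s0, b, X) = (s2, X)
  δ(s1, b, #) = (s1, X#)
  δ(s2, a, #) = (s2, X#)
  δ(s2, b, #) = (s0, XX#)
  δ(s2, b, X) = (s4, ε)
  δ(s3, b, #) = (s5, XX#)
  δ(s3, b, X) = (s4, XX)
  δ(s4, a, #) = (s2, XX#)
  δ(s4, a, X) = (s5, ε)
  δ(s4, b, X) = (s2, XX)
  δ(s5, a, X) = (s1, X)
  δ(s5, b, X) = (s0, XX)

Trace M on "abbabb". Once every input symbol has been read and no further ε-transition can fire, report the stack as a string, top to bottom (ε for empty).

(s0, abbabb, #)
  read a, top #: go to s0, push X# → (s0, bbabb, X#)
  read b, top X: go to s2, push X → (s2, babb, X#)
  read b, top X: go to s4, push ε → (s4, abb, #)
  read a, top #: go to s2, push XX# → (s2, bb, XX#)
  read b, top X: go to s4, push ε → (s4, b, X#)
  read b, top X: go to s2, push XX → (s2, ε, XX#)
All input consumed in state s2 with stack XX#.

XX#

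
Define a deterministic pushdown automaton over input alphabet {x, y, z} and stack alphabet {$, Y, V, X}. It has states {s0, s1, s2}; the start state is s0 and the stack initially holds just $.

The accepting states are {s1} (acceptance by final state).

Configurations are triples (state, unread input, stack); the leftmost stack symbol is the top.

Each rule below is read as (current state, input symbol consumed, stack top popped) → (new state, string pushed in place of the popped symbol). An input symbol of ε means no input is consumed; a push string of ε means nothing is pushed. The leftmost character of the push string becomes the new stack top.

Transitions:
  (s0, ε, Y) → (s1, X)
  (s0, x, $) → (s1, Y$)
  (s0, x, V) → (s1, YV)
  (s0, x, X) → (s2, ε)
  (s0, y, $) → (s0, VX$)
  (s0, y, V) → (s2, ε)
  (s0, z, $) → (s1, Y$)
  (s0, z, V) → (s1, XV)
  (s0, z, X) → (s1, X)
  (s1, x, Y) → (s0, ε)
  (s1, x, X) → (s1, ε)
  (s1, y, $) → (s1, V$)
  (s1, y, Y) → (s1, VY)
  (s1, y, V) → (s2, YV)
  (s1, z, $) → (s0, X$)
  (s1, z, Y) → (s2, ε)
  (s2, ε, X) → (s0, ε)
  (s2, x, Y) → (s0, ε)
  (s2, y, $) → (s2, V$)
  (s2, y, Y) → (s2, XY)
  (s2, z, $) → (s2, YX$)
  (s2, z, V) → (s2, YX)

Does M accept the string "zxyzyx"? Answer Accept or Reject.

(s0, zxyzyx, $) ⊢ (s1, xyzyx, Y$) ⊢ (s0, yzyx, $) ⊢ (s0, zyx, VX$) ⊢ (s1, yx, XVX$)
No transition applies at (s1, yx, XVX$); input not fully consumed.

Reject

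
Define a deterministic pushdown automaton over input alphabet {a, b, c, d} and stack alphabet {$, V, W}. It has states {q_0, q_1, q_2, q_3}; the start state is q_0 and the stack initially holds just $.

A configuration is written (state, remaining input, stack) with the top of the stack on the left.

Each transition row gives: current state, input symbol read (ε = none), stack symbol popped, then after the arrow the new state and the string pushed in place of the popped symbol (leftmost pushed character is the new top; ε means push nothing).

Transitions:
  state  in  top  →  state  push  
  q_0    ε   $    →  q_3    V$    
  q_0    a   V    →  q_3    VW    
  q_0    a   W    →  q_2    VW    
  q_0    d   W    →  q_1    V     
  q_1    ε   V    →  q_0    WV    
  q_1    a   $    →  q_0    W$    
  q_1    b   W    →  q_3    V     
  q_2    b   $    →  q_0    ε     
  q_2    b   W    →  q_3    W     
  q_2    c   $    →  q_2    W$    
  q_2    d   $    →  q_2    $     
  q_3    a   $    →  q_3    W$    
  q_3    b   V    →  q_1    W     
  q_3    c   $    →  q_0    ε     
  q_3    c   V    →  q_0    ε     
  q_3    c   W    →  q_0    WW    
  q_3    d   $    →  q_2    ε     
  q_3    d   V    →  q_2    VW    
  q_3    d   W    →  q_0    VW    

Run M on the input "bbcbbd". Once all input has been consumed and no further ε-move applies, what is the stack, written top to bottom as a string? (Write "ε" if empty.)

VW$

(q_0, bbcbbd, $)
  ε-move, top $: go to q_3, push V$ → (q_3, bbcbbd, V$)
  read b, top V: go to q_1, push W → (q_1, bcbbd, W$)
  read b, top W: go to q_3, push V → (q_3, cbbd, V$)
  read c, top V: go to q_0, push ε → (q_0, bbd, $)
  ε-move, top $: go to q_3, push V$ → (q_3, bbd, V$)
  read b, top V: go to q_1, push W → (q_1, bd, W$)
  read b, top W: go to q_3, push V → (q_3, d, V$)
  read d, top V: go to q_2, push VW → (q_2, ε, VW$)
All input consumed in state q_2 with stack VW$.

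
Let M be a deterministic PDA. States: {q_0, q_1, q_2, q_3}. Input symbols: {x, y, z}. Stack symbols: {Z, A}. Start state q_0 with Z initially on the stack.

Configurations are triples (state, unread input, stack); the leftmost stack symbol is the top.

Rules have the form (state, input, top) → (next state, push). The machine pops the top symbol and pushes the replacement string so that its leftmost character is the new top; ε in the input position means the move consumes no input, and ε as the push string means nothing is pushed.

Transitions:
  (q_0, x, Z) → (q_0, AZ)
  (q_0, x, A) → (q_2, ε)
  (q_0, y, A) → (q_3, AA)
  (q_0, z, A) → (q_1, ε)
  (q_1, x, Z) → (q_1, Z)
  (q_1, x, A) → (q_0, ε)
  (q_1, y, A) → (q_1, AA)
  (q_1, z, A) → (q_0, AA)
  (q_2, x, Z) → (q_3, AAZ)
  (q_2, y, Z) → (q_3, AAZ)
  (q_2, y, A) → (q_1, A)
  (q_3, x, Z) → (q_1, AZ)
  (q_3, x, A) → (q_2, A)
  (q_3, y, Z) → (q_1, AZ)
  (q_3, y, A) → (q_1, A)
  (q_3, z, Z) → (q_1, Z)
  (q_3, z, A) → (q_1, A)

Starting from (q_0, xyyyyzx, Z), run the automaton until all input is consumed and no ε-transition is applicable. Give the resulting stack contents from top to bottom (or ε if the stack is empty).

AAAAZ

(q_0, xyyyyzx, Z)
  read x, top Z: go to q_0, push AZ → (q_0, yyyyzx, AZ)
  read y, top A: go to q_3, push AA → (q_3, yyyzx, AAZ)
  read y, top A: go to q_1, push A → (q_1, yyzx, AAZ)
  read y, top A: go to q_1, push AA → (q_1, yzx, AAAZ)
  read y, top A: go to q_1, push AA → (q_1, zx, AAAAZ)
  read z, top A: go to q_0, push AA → (q_0, x, AAAAAZ)
  read x, top A: go to q_2, push ε → (q_2, ε, AAAAZ)
All input consumed in state q_2 with stack AAAAZ.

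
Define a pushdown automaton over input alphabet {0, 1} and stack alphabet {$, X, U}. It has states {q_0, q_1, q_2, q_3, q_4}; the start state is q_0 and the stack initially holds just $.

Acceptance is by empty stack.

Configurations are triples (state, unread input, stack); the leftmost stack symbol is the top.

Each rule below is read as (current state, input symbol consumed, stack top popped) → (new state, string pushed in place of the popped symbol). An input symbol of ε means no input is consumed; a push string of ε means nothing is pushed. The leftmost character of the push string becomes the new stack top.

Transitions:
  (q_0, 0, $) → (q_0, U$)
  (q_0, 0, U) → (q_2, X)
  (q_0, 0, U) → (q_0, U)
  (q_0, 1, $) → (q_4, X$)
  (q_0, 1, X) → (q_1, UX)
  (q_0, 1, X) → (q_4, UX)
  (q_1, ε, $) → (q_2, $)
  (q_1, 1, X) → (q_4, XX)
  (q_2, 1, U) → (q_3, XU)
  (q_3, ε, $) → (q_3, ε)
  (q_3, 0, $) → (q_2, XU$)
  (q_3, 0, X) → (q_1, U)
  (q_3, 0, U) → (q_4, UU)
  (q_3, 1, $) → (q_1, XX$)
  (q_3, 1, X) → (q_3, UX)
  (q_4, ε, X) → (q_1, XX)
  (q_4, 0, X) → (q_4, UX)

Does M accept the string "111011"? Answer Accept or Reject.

Reject

No computation consumes all input and empties the stack.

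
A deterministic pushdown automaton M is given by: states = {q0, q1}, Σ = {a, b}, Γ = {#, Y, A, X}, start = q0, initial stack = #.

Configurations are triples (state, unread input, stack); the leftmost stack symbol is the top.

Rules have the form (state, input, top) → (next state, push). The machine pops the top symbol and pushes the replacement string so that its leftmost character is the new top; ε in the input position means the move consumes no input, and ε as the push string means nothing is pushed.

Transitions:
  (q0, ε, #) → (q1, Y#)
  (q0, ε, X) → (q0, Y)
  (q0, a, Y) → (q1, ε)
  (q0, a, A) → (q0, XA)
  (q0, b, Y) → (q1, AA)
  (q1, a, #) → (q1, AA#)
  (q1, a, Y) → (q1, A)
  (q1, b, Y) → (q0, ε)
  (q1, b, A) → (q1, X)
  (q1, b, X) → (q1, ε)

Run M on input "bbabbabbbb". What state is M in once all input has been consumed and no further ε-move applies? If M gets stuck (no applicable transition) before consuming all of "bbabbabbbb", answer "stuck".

q1

(q0, bbabbabbbb, #) ⊢ (q1, bbabbabbbb, Y#) ⊢ (q0, babbabbbb, #) ⊢ (q1, babbabbbb, Y#) ⊢ (q0, abbabbbb, #) ⊢ (q1, abbabbbb, Y#) ⊢ (q1, bbabbbb, A#) ⊢ (q1, babbbb, X#) ⊢ (q1, abbbb, #) ⊢ (q1, bbbb, AA#) ⊢ (q1, bbb, XA#) ⊢ (q1, bb, A#) ⊢ (q1, b, X#) ⊢ (q1, ε, #)
All input consumed; M is in state q1.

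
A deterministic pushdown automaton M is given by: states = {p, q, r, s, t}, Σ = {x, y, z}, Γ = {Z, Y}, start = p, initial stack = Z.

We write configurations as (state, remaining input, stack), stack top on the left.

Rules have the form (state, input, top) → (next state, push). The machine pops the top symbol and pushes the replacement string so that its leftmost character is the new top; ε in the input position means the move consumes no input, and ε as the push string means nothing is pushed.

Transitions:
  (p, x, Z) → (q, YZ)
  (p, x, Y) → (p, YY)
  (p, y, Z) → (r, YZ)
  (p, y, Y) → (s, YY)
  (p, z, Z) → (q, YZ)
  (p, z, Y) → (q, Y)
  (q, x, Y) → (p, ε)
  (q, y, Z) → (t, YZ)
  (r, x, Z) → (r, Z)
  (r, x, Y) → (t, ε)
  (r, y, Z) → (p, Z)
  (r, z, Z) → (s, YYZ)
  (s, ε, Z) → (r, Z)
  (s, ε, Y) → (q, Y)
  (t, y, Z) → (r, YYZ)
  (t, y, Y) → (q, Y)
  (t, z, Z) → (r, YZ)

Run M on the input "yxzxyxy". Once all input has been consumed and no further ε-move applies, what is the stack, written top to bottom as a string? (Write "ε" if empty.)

YZ

(p, yxzxyxy, Z) ⊢ (r, xzxyxy, YZ) ⊢ (t, zxyxy, Z) ⊢ (r, xyxy, YZ) ⊢ (t, yxy, Z) ⊢ (r, xy, YYZ) ⊢ (t, y, YZ) ⊢ (q, ε, YZ)
All input consumed in state q with stack YZ.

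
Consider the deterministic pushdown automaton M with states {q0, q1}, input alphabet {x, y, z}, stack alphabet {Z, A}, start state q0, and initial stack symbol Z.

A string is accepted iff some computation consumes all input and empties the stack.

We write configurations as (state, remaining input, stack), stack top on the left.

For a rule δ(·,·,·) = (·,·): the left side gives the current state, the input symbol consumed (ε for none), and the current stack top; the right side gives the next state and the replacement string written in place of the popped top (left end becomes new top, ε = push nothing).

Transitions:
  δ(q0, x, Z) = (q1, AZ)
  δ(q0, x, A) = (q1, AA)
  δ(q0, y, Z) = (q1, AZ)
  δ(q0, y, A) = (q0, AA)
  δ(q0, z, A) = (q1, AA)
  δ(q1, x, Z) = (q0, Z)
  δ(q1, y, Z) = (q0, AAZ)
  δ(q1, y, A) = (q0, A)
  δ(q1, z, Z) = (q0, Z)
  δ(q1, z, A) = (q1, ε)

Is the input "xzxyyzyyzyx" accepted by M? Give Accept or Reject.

(q0, xzxyyzyyzyx, Z)
  read x, top Z: go to q1, push AZ → (q1, zxyyzyyzyx, AZ)
  read z, top A: go to q1, push ε → (q1, xyyzyyzyx, Z)
  read x, top Z: go to q0, push Z → (q0, yyzyyzyx, Z)
  read y, top Z: go to q1, push AZ → (q1, yzyyzyx, AZ)
  read y, top A: go to q0, push A → (q0, zyyzyx, AZ)
  read z, top A: go to q1, push AA → (q1, yyzyx, AAZ)
  read y, top A: go to q0, push A → (q0, yzyx, AAZ)
  read y, top A: go to q0, push AA → (q0, zyx, AAAZ)
  read z, top A: go to q1, push AA → (q1, yx, AAAAZ)
  read y, top A: go to q0, push A → (q0, x, AAAAZ)
  read x, top A: go to q1, push AA → (q1, ε, AAAAAZ)
All input consumed; stack is AAAAAZ, not empty, and no further ε-move applies.

Reject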